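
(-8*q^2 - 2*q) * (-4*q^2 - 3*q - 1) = 32*q^4 + 32*q^3 + 14*q^2 + 2*q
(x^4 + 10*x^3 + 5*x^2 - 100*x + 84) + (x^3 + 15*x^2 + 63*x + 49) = x^4 + 11*x^3 + 20*x^2 - 37*x + 133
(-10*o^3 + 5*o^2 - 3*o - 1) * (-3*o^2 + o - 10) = 30*o^5 - 25*o^4 + 114*o^3 - 50*o^2 + 29*o + 10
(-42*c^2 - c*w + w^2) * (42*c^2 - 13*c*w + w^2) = -1764*c^4 + 504*c^3*w + 13*c^2*w^2 - 14*c*w^3 + w^4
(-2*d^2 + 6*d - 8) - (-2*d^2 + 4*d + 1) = 2*d - 9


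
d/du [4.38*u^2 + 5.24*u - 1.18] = 8.76*u + 5.24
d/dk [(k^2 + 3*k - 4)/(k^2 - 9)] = (-3*k^2 - 10*k - 27)/(k^4 - 18*k^2 + 81)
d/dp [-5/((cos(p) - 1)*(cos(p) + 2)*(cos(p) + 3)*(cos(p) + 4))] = -10*(37*cos(p)/2 + 6*cos(2*p) + cos(3*p)/2 + 5)*sin(p)/((cos(p) - 1)^2*(cos(p) + 2)^2*(cos(p) + 3)^2*(cos(p) + 4)^2)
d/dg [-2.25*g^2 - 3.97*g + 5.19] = -4.5*g - 3.97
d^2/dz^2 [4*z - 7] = 0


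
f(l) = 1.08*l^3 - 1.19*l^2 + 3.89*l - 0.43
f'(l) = 3.24*l^2 - 2.38*l + 3.89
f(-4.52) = -142.06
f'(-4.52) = 80.84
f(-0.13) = -0.96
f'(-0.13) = 4.25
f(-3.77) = -89.88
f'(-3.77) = 58.91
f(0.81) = 2.51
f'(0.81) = 4.09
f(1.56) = 6.84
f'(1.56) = 8.06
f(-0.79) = -4.78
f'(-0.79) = 7.79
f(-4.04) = -106.78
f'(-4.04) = 66.39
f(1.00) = 3.35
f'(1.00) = 4.75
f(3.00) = 29.69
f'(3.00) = 25.91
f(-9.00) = -919.15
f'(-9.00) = 287.75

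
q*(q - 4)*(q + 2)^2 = q^4 - 12*q^2 - 16*q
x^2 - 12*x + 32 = (x - 8)*(x - 4)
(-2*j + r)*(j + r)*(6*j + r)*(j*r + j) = -12*j^4*r - 12*j^4 - 8*j^3*r^2 - 8*j^3*r + 5*j^2*r^3 + 5*j^2*r^2 + j*r^4 + j*r^3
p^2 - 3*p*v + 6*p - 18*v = (p + 6)*(p - 3*v)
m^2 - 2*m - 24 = (m - 6)*(m + 4)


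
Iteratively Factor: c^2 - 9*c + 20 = (c - 4)*(c - 5)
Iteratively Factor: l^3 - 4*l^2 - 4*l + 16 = (l + 2)*(l^2 - 6*l + 8) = (l - 4)*(l + 2)*(l - 2)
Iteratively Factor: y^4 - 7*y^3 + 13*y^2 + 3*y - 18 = (y - 2)*(y^3 - 5*y^2 + 3*y + 9) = (y - 3)*(y - 2)*(y^2 - 2*y - 3) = (y - 3)*(y - 2)*(y + 1)*(y - 3)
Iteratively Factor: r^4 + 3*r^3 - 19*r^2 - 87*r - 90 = (r + 2)*(r^3 + r^2 - 21*r - 45) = (r + 2)*(r + 3)*(r^2 - 2*r - 15) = (r + 2)*(r + 3)^2*(r - 5)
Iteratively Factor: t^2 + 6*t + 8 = (t + 4)*(t + 2)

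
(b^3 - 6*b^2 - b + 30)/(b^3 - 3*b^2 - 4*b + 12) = (b - 5)/(b - 2)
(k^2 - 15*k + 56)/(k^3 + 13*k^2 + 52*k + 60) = (k^2 - 15*k + 56)/(k^3 + 13*k^2 + 52*k + 60)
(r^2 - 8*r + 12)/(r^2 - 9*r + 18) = (r - 2)/(r - 3)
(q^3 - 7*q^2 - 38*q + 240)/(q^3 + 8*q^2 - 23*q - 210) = (q - 8)/(q + 7)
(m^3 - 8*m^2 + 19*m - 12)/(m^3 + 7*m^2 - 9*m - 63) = (m^2 - 5*m + 4)/(m^2 + 10*m + 21)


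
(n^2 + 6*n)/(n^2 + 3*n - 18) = n/(n - 3)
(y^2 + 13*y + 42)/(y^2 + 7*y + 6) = (y + 7)/(y + 1)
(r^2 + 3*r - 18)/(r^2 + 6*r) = (r - 3)/r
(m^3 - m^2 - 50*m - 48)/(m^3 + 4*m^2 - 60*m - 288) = (m + 1)/(m + 6)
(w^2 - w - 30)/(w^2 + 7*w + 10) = (w - 6)/(w + 2)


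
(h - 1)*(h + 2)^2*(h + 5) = h^4 + 8*h^3 + 15*h^2 - 4*h - 20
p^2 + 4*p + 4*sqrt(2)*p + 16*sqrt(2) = (p + 4)*(p + 4*sqrt(2))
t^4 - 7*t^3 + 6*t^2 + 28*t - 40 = (t - 5)*(t - 2)^2*(t + 2)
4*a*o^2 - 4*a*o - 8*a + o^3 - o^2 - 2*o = (4*a + o)*(o - 2)*(o + 1)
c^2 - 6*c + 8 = (c - 4)*(c - 2)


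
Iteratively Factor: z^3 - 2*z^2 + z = (z)*(z^2 - 2*z + 1) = z*(z - 1)*(z - 1)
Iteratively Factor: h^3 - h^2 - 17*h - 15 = (h + 3)*(h^2 - 4*h - 5) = (h - 5)*(h + 3)*(h + 1)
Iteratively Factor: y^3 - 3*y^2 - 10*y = (y)*(y^2 - 3*y - 10) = y*(y - 5)*(y + 2)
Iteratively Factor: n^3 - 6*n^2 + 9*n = (n - 3)*(n^2 - 3*n) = n*(n - 3)*(n - 3)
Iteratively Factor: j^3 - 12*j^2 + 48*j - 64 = (j - 4)*(j^2 - 8*j + 16) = (j - 4)^2*(j - 4)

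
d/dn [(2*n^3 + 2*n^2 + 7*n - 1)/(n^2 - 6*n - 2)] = (2*n^4 - 24*n^3 - 31*n^2 - 6*n - 20)/(n^4 - 12*n^3 + 32*n^2 + 24*n + 4)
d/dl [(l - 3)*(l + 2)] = 2*l - 1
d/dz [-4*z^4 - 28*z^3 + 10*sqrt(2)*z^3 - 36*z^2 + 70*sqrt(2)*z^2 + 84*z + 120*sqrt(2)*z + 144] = -16*z^3 - 84*z^2 + 30*sqrt(2)*z^2 - 72*z + 140*sqrt(2)*z + 84 + 120*sqrt(2)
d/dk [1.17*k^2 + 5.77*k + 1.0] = 2.34*k + 5.77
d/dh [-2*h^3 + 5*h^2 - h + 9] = -6*h^2 + 10*h - 1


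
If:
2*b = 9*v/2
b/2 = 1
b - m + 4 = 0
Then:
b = 2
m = 6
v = 8/9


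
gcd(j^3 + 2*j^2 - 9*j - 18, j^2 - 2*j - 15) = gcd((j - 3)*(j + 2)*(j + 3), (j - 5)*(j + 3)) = j + 3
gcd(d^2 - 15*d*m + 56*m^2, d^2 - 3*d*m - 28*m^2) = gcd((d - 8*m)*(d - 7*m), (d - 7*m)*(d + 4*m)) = d - 7*m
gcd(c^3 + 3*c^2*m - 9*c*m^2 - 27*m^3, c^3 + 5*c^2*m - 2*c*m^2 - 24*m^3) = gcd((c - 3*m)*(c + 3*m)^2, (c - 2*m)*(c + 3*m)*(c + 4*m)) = c + 3*m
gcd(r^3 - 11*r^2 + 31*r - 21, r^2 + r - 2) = r - 1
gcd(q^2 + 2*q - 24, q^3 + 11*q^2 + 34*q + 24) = q + 6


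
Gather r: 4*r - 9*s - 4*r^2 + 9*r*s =-4*r^2 + r*(9*s + 4) - 9*s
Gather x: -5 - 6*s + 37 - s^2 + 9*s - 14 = -s^2 + 3*s + 18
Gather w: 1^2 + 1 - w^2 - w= -w^2 - w + 2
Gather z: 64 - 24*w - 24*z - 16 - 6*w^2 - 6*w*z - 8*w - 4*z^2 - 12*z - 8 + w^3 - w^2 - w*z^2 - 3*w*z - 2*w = w^3 - 7*w^2 - 34*w + z^2*(-w - 4) + z*(-9*w - 36) + 40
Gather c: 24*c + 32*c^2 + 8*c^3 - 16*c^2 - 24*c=8*c^3 + 16*c^2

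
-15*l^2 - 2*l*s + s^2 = (-5*l + s)*(3*l + s)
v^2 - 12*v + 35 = (v - 7)*(v - 5)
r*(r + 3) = r^2 + 3*r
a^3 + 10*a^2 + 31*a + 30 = (a + 2)*(a + 3)*(a + 5)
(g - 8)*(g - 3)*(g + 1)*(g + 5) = g^4 - 5*g^3 - 37*g^2 + 89*g + 120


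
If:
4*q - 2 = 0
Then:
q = 1/2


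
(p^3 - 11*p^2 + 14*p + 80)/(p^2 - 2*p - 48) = (p^2 - 3*p - 10)/(p + 6)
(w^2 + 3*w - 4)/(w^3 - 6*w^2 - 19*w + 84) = (w - 1)/(w^2 - 10*w + 21)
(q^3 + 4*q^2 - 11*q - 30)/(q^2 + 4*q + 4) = (q^2 + 2*q - 15)/(q + 2)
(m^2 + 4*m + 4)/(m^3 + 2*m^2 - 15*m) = (m^2 + 4*m + 4)/(m*(m^2 + 2*m - 15))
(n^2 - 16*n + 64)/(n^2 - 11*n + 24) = (n - 8)/(n - 3)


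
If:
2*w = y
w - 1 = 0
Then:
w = 1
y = 2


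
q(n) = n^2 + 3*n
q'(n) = 2*n + 3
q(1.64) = 7.61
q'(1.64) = 6.28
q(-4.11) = 4.56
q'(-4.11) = -5.22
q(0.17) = 0.54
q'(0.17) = 3.34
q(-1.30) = -2.21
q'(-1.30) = 0.40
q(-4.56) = 7.11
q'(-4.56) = -6.12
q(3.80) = 25.84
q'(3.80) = 10.60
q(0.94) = 3.70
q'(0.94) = 4.88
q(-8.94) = 53.10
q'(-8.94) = -14.88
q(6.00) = 54.00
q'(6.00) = 15.00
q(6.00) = 54.00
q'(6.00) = 15.00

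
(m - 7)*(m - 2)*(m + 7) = m^3 - 2*m^2 - 49*m + 98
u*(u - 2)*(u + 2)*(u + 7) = u^4 + 7*u^3 - 4*u^2 - 28*u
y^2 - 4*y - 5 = (y - 5)*(y + 1)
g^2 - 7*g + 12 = (g - 4)*(g - 3)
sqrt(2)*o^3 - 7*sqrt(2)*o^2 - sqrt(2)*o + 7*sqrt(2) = (o - 7)*(o - 1)*(sqrt(2)*o + sqrt(2))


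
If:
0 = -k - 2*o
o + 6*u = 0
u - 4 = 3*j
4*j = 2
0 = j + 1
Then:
No Solution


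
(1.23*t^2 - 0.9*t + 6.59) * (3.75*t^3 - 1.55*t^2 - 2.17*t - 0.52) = 4.6125*t^5 - 5.2815*t^4 + 23.4384*t^3 - 8.9011*t^2 - 13.8323*t - 3.4268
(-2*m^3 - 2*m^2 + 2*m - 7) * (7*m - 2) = -14*m^4 - 10*m^3 + 18*m^2 - 53*m + 14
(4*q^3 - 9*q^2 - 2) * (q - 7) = 4*q^4 - 37*q^3 + 63*q^2 - 2*q + 14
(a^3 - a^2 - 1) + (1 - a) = a^3 - a^2 - a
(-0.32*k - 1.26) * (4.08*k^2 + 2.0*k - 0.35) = -1.3056*k^3 - 5.7808*k^2 - 2.408*k + 0.441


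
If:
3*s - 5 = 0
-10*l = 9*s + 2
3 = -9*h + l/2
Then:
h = -77/180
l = -17/10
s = 5/3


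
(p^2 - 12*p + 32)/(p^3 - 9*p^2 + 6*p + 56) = (p - 8)/(p^2 - 5*p - 14)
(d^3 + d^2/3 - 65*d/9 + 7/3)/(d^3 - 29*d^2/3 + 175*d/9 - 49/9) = (d + 3)/(d - 7)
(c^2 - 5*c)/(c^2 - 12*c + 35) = c/(c - 7)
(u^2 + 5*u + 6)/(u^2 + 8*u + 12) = (u + 3)/(u + 6)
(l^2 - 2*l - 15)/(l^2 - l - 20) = (l + 3)/(l + 4)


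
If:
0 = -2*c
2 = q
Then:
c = 0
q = 2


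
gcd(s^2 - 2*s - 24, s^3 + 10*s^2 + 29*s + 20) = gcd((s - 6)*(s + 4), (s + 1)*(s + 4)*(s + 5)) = s + 4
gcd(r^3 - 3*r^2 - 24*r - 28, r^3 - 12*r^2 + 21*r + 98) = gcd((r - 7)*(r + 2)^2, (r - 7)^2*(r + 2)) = r^2 - 5*r - 14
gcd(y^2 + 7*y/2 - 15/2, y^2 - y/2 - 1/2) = 1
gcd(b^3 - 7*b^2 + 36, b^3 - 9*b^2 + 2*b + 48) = b^2 - b - 6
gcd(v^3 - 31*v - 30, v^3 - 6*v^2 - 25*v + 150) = v^2 - v - 30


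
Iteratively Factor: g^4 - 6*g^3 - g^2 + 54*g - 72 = (g - 4)*(g^3 - 2*g^2 - 9*g + 18) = (g - 4)*(g - 3)*(g^2 + g - 6) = (g - 4)*(g - 3)*(g - 2)*(g + 3)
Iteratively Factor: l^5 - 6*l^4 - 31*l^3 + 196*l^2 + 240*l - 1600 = (l - 5)*(l^4 - l^3 - 36*l^2 + 16*l + 320) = (l - 5)*(l + 4)*(l^3 - 5*l^2 - 16*l + 80) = (l - 5)^2*(l + 4)*(l^2 - 16) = (l - 5)^2*(l + 4)^2*(l - 4)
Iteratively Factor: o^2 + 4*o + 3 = (o + 1)*(o + 3)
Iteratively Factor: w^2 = (w)*(w)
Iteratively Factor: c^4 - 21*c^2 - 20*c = (c + 4)*(c^3 - 4*c^2 - 5*c) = (c + 1)*(c + 4)*(c^2 - 5*c) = c*(c + 1)*(c + 4)*(c - 5)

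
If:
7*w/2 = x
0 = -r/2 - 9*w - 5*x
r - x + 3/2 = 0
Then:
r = -159/113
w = 3/113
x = 21/226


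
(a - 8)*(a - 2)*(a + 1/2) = a^3 - 19*a^2/2 + 11*a + 8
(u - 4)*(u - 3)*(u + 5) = u^3 - 2*u^2 - 23*u + 60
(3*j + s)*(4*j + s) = 12*j^2 + 7*j*s + s^2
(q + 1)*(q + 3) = q^2 + 4*q + 3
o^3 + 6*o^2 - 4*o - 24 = (o - 2)*(o + 2)*(o + 6)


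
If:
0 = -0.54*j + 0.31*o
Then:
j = 0.574074074074074*o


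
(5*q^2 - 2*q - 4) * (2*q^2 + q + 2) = 10*q^4 + q^3 - 8*q - 8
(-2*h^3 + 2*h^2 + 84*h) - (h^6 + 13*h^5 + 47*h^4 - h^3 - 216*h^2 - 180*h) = -h^6 - 13*h^5 - 47*h^4 - h^3 + 218*h^2 + 264*h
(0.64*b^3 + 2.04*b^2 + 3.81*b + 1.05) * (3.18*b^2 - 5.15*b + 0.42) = 2.0352*b^5 + 3.1912*b^4 + 1.8786*b^3 - 15.4257*b^2 - 3.8073*b + 0.441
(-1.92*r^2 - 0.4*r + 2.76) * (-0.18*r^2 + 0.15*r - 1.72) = 0.3456*r^4 - 0.216*r^3 + 2.7456*r^2 + 1.102*r - 4.7472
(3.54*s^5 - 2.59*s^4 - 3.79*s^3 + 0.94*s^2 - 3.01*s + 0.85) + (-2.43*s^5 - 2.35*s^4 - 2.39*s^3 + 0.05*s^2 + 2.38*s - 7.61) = 1.11*s^5 - 4.94*s^4 - 6.18*s^3 + 0.99*s^2 - 0.63*s - 6.76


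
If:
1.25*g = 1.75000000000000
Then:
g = 1.40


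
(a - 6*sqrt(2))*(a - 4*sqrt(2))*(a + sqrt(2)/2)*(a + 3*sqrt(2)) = a^4 - 13*sqrt(2)*a^3/2 - 19*a^2 + 138*sqrt(2)*a + 144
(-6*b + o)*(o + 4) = -6*b*o - 24*b + o^2 + 4*o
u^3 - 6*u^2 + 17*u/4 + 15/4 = (u - 5)*(u - 3/2)*(u + 1/2)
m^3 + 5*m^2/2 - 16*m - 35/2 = (m - 7/2)*(m + 1)*(m + 5)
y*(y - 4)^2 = y^3 - 8*y^2 + 16*y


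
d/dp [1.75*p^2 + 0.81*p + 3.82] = 3.5*p + 0.81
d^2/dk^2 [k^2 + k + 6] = 2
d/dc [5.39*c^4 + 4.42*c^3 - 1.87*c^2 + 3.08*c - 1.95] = 21.56*c^3 + 13.26*c^2 - 3.74*c + 3.08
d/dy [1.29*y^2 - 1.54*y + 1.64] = 2.58*y - 1.54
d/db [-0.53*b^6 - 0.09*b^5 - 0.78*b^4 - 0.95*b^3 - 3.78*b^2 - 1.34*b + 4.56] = -3.18*b^5 - 0.45*b^4 - 3.12*b^3 - 2.85*b^2 - 7.56*b - 1.34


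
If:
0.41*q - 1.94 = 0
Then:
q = 4.73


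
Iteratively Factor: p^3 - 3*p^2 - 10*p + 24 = (p - 2)*(p^2 - p - 12) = (p - 2)*(p + 3)*(p - 4)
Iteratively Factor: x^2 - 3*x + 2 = (x - 2)*(x - 1)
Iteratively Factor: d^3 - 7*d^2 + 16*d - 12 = (d - 2)*(d^2 - 5*d + 6) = (d - 3)*(d - 2)*(d - 2)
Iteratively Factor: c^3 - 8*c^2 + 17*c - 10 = (c - 2)*(c^2 - 6*c + 5) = (c - 5)*(c - 2)*(c - 1)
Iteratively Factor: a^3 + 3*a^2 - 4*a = (a - 1)*(a^2 + 4*a) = a*(a - 1)*(a + 4)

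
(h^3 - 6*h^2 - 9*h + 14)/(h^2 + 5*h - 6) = (h^2 - 5*h - 14)/(h + 6)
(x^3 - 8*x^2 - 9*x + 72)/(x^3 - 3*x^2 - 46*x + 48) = (x^2 - 9)/(x^2 + 5*x - 6)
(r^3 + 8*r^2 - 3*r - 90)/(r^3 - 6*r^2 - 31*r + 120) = (r + 6)/(r - 8)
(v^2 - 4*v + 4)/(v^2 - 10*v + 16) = (v - 2)/(v - 8)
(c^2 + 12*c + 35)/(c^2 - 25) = (c + 7)/(c - 5)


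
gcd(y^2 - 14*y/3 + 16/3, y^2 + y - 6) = y - 2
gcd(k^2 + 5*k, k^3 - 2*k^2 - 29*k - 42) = 1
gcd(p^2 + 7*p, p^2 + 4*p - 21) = p + 7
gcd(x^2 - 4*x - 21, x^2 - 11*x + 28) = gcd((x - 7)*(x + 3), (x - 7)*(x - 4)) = x - 7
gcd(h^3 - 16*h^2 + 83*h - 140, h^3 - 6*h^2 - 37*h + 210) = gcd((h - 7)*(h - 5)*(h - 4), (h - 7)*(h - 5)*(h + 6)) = h^2 - 12*h + 35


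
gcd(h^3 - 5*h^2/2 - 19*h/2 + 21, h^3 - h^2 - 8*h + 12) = h^2 + h - 6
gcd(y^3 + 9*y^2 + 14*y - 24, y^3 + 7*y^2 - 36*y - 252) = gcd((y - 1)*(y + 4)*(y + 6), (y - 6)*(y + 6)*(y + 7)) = y + 6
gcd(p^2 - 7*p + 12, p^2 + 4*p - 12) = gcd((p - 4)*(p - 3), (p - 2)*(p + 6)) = 1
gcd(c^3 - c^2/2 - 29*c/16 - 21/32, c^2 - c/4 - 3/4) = c + 3/4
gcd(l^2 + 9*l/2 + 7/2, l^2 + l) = l + 1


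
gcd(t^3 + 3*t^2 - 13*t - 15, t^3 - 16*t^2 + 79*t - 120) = t - 3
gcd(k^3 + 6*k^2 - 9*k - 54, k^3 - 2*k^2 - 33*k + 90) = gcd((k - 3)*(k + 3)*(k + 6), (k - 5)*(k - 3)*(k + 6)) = k^2 + 3*k - 18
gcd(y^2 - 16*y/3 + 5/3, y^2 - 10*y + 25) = y - 5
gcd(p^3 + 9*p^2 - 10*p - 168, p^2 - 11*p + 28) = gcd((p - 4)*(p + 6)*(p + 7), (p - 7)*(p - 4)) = p - 4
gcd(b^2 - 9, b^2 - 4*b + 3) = b - 3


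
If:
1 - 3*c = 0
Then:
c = 1/3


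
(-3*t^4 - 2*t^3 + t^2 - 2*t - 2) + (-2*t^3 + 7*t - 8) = -3*t^4 - 4*t^3 + t^2 + 5*t - 10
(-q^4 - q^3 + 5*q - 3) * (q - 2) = -q^5 + q^4 + 2*q^3 + 5*q^2 - 13*q + 6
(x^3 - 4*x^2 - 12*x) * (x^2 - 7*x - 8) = x^5 - 11*x^4 + 8*x^3 + 116*x^2 + 96*x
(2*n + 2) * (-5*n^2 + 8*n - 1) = -10*n^3 + 6*n^2 + 14*n - 2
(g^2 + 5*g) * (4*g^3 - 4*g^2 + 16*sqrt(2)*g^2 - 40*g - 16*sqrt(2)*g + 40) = 4*g^5 + 16*g^4 + 16*sqrt(2)*g^4 - 60*g^3 + 64*sqrt(2)*g^3 - 160*g^2 - 80*sqrt(2)*g^2 + 200*g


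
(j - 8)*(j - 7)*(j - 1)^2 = j^4 - 17*j^3 + 87*j^2 - 127*j + 56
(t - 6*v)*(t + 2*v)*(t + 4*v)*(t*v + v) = t^4*v + t^3*v - 28*t^2*v^3 - 48*t*v^4 - 28*t*v^3 - 48*v^4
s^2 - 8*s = s*(s - 8)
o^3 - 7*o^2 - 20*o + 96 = (o - 8)*(o - 3)*(o + 4)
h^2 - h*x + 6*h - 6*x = (h + 6)*(h - x)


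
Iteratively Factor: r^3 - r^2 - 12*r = (r + 3)*(r^2 - 4*r) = (r - 4)*(r + 3)*(r)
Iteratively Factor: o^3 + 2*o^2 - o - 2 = (o + 1)*(o^2 + o - 2) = (o - 1)*(o + 1)*(o + 2)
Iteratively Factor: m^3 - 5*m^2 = (m)*(m^2 - 5*m) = m^2*(m - 5)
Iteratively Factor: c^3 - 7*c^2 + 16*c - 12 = (c - 3)*(c^2 - 4*c + 4) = (c - 3)*(c - 2)*(c - 2)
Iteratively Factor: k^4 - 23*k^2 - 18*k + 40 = (k - 1)*(k^3 + k^2 - 22*k - 40) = (k - 5)*(k - 1)*(k^2 + 6*k + 8) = (k - 5)*(k - 1)*(k + 2)*(k + 4)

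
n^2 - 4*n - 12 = (n - 6)*(n + 2)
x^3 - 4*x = x*(x - 2)*(x + 2)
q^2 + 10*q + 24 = (q + 4)*(q + 6)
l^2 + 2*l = l*(l + 2)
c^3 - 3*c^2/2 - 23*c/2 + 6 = (c - 4)*(c - 1/2)*(c + 3)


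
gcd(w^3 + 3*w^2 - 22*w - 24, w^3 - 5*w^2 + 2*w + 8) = w^2 - 3*w - 4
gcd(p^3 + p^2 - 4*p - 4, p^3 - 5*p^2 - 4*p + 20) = p^2 - 4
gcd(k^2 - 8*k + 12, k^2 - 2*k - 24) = k - 6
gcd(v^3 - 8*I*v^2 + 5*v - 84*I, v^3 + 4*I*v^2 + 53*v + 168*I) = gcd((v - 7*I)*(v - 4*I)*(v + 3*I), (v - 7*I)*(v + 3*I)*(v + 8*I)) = v^2 - 4*I*v + 21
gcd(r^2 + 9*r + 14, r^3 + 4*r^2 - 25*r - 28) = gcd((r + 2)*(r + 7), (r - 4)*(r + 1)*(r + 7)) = r + 7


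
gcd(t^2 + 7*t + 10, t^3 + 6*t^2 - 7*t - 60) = t + 5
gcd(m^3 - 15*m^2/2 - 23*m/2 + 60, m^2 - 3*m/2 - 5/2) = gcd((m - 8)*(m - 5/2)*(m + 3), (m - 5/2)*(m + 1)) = m - 5/2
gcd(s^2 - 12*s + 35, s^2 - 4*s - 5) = s - 5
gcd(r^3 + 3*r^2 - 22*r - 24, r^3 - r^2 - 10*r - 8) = r^2 - 3*r - 4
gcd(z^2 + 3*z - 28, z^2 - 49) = z + 7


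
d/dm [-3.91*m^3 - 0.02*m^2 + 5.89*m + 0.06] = -11.73*m^2 - 0.04*m + 5.89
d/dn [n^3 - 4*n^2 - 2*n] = 3*n^2 - 8*n - 2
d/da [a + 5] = 1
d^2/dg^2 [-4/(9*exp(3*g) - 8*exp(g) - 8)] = 4*(2*(27*exp(2*g) - 8)^2*exp(g) + (81*exp(2*g) - 8)*(-9*exp(3*g) + 8*exp(g) + 8))*exp(g)/(-9*exp(3*g) + 8*exp(g) + 8)^3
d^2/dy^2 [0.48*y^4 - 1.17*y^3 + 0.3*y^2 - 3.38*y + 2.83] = 5.76*y^2 - 7.02*y + 0.6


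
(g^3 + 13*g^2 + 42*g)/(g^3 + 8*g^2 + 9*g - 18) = g*(g + 7)/(g^2 + 2*g - 3)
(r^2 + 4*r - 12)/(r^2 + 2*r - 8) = (r + 6)/(r + 4)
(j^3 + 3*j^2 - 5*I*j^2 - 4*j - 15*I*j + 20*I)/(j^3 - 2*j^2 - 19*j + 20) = (j - 5*I)/(j - 5)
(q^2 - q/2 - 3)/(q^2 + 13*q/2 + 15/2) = (q - 2)/(q + 5)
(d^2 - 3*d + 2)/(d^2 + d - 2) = (d - 2)/(d + 2)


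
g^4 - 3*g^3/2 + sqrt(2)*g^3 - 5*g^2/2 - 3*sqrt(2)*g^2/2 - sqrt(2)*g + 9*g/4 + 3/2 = (g - 2)*(g + 1/2)*(g - sqrt(2)/2)*(g + 3*sqrt(2)/2)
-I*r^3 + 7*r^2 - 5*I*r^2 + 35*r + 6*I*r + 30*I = (r + 5)*(r + 6*I)*(-I*r + 1)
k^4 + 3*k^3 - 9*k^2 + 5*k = k*(k - 1)^2*(k + 5)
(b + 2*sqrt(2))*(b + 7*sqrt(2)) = b^2 + 9*sqrt(2)*b + 28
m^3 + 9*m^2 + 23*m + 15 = (m + 1)*(m + 3)*(m + 5)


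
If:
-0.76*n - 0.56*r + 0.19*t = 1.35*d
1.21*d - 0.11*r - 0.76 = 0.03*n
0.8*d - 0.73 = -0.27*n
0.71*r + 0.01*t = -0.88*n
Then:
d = 0.52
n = 1.16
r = -1.49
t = 3.94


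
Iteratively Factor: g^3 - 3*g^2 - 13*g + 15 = (g - 5)*(g^2 + 2*g - 3) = (g - 5)*(g + 3)*(g - 1)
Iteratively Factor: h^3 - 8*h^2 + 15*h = (h - 5)*(h^2 - 3*h) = (h - 5)*(h - 3)*(h)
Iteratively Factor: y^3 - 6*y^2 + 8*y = (y)*(y^2 - 6*y + 8) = y*(y - 4)*(y - 2)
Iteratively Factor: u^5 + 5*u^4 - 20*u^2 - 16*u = (u + 2)*(u^4 + 3*u^3 - 6*u^2 - 8*u) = (u - 2)*(u + 2)*(u^3 + 5*u^2 + 4*u) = u*(u - 2)*(u + 2)*(u^2 + 5*u + 4) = u*(u - 2)*(u + 2)*(u + 4)*(u + 1)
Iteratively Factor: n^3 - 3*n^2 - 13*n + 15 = (n - 5)*(n^2 + 2*n - 3) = (n - 5)*(n + 3)*(n - 1)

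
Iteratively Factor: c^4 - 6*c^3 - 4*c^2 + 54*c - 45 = (c + 3)*(c^3 - 9*c^2 + 23*c - 15) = (c - 1)*(c + 3)*(c^2 - 8*c + 15) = (c - 5)*(c - 1)*(c + 3)*(c - 3)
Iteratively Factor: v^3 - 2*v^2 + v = (v - 1)*(v^2 - v) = v*(v - 1)*(v - 1)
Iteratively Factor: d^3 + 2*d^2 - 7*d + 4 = (d + 4)*(d^2 - 2*d + 1) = (d - 1)*(d + 4)*(d - 1)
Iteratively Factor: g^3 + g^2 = (g + 1)*(g^2) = g*(g + 1)*(g)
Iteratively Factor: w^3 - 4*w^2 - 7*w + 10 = (w - 5)*(w^2 + w - 2) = (w - 5)*(w - 1)*(w + 2)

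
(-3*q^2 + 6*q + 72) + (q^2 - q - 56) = -2*q^2 + 5*q + 16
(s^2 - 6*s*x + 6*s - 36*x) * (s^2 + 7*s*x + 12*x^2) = s^4 + s^3*x + 6*s^3 - 30*s^2*x^2 + 6*s^2*x - 72*s*x^3 - 180*s*x^2 - 432*x^3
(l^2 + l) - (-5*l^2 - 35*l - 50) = 6*l^2 + 36*l + 50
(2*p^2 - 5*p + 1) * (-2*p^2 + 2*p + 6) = -4*p^4 + 14*p^3 - 28*p + 6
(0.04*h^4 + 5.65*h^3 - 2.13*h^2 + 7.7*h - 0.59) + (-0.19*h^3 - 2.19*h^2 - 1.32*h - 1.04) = 0.04*h^4 + 5.46*h^3 - 4.32*h^2 + 6.38*h - 1.63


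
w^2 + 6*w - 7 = (w - 1)*(w + 7)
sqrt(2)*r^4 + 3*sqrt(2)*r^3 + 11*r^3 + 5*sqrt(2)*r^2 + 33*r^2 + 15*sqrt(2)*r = r*(r + 3)*(r + 5*sqrt(2))*(sqrt(2)*r + 1)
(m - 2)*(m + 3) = m^2 + m - 6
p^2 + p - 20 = (p - 4)*(p + 5)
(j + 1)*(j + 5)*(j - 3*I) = j^3 + 6*j^2 - 3*I*j^2 + 5*j - 18*I*j - 15*I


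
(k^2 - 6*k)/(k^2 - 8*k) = (k - 6)/(k - 8)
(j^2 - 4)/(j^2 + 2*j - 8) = (j + 2)/(j + 4)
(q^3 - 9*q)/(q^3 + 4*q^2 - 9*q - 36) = q/(q + 4)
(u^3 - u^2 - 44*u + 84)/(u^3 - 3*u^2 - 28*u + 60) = (u + 7)/(u + 5)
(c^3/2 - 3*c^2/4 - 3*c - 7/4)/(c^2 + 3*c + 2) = (2*c^2 - 5*c - 7)/(4*(c + 2))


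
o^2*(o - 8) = o^3 - 8*o^2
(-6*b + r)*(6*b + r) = -36*b^2 + r^2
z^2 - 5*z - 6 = (z - 6)*(z + 1)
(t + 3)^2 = t^2 + 6*t + 9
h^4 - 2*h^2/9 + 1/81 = (h - 1/3)^2*(h + 1/3)^2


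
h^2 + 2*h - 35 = (h - 5)*(h + 7)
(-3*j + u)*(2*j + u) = -6*j^2 - j*u + u^2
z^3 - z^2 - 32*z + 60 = (z - 5)*(z - 2)*(z + 6)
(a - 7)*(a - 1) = a^2 - 8*a + 7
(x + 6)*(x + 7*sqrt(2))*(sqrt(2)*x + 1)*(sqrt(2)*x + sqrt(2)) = 2*x^4 + 14*x^3 + 15*sqrt(2)*x^3 + 26*x^2 + 105*sqrt(2)*x^2 + 98*x + 90*sqrt(2)*x + 84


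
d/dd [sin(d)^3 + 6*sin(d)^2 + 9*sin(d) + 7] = 3*(sin(d)^2 + 4*sin(d) + 3)*cos(d)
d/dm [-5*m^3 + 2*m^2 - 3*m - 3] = -15*m^2 + 4*m - 3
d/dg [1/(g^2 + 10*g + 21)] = 2*(-g - 5)/(g^2 + 10*g + 21)^2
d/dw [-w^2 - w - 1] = -2*w - 1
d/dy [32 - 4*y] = -4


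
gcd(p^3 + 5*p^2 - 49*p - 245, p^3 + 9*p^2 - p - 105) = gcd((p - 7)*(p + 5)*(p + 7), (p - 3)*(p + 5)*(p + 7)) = p^2 + 12*p + 35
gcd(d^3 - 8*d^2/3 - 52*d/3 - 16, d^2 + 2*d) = d + 2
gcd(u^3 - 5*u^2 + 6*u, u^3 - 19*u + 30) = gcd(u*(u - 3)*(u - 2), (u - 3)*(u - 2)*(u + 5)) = u^2 - 5*u + 6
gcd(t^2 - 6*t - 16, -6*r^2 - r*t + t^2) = 1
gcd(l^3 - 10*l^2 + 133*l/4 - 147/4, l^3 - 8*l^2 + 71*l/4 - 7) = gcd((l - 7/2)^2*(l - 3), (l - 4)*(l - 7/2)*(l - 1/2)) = l - 7/2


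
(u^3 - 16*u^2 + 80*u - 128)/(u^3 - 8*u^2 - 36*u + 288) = (u^2 - 8*u + 16)/(u^2 - 36)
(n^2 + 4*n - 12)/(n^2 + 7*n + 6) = (n - 2)/(n + 1)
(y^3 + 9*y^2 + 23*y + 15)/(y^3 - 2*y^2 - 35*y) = (y^2 + 4*y + 3)/(y*(y - 7))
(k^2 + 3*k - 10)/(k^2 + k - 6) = (k + 5)/(k + 3)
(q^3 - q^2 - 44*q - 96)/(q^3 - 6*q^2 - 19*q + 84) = (q^2 - 5*q - 24)/(q^2 - 10*q + 21)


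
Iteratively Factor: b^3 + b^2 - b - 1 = (b + 1)*(b^2 - 1) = (b - 1)*(b + 1)*(b + 1)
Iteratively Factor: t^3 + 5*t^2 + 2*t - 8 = (t + 2)*(t^2 + 3*t - 4) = (t - 1)*(t + 2)*(t + 4)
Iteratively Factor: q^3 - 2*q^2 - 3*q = (q + 1)*(q^2 - 3*q) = q*(q + 1)*(q - 3)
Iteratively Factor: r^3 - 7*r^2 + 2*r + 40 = (r + 2)*(r^2 - 9*r + 20) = (r - 5)*(r + 2)*(r - 4)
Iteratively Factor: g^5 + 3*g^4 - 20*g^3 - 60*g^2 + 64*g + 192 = (g + 2)*(g^4 + g^3 - 22*g^2 - 16*g + 96) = (g + 2)*(g + 4)*(g^3 - 3*g^2 - 10*g + 24) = (g - 2)*(g + 2)*(g + 4)*(g^2 - g - 12) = (g - 4)*(g - 2)*(g + 2)*(g + 4)*(g + 3)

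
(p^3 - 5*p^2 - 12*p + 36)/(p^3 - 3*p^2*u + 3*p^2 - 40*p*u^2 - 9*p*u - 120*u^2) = (p^2 - 8*p + 12)/(p^2 - 3*p*u - 40*u^2)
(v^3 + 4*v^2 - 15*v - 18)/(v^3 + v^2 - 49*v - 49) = (v^2 + 3*v - 18)/(v^2 - 49)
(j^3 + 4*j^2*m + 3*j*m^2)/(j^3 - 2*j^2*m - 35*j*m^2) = (j^2 + 4*j*m + 3*m^2)/(j^2 - 2*j*m - 35*m^2)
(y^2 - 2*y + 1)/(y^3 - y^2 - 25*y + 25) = (y - 1)/(y^2 - 25)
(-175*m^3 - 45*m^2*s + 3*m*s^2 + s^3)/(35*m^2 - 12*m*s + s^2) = (25*m^2 + 10*m*s + s^2)/(-5*m + s)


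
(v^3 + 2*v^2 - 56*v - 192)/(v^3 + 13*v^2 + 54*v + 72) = (v - 8)/(v + 3)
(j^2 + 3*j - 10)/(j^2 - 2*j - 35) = (j - 2)/(j - 7)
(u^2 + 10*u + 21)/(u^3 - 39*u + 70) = (u + 3)/(u^2 - 7*u + 10)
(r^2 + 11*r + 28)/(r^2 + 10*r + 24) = (r + 7)/(r + 6)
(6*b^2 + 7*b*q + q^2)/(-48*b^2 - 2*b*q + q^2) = (b + q)/(-8*b + q)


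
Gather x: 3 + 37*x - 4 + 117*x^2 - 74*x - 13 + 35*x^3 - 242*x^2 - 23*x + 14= 35*x^3 - 125*x^2 - 60*x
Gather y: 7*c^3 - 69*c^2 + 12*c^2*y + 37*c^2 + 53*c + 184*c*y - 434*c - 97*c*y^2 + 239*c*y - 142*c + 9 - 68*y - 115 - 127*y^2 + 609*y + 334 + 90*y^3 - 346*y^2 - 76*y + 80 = 7*c^3 - 32*c^2 - 523*c + 90*y^3 + y^2*(-97*c - 473) + y*(12*c^2 + 423*c + 465) + 308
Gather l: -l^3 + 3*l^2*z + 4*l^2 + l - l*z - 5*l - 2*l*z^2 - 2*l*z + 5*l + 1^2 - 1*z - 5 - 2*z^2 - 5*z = -l^3 + l^2*(3*z + 4) + l*(-2*z^2 - 3*z + 1) - 2*z^2 - 6*z - 4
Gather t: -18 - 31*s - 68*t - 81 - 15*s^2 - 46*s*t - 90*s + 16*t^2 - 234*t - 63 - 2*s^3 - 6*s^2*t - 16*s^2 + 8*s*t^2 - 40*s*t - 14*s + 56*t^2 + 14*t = -2*s^3 - 31*s^2 - 135*s + t^2*(8*s + 72) + t*(-6*s^2 - 86*s - 288) - 162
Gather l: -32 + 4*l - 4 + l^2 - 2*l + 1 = l^2 + 2*l - 35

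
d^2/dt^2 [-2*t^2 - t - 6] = -4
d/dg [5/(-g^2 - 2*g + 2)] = 10*(g + 1)/(g^2 + 2*g - 2)^2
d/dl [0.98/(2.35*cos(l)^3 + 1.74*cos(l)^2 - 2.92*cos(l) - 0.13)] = (6.909*cos(l)^2 + 3.4104*cos(l) - 2.8616)*sin(l)/(2.35*cos(l)^3 + 1.74*cos(l)^2 - 2.92*cos(l) - 0.13)^2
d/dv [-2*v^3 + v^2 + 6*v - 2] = -6*v^2 + 2*v + 6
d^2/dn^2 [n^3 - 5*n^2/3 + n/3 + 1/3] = 6*n - 10/3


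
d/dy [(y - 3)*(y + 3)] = 2*y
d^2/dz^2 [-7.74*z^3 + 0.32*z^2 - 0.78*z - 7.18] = 0.64 - 46.44*z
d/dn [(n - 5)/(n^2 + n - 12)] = (n^2 + n - (n - 5)*(2*n + 1) - 12)/(n^2 + n - 12)^2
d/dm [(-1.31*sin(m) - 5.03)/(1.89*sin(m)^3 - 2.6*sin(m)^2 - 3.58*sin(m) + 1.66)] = (4.9518*sin(m)^3 + 25.1141*sin(m)^2 - 26.156*sin(m) - 20.182)*cos(m)/(3.5721*sin(m)^6 - 9.828*sin(m)^5 - 6.7724*sin(m)^4 + 24.8908*sin(m)^3 + 4.1844*sin(m)^2 - 11.8856*sin(m) + 2.7556)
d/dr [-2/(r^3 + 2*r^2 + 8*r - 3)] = 2*(3*r^2 + 4*r + 8)/(r^3 + 2*r^2 + 8*r - 3)^2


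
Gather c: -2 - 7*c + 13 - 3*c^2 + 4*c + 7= -3*c^2 - 3*c + 18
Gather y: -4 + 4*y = 4*y - 4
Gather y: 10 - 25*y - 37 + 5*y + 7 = -20*y - 20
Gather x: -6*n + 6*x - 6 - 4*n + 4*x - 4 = -10*n + 10*x - 10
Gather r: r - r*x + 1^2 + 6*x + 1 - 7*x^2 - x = r*(1 - x) - 7*x^2 + 5*x + 2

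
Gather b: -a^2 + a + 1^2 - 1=-a^2 + a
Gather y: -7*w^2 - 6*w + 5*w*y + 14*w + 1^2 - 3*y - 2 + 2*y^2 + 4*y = -7*w^2 + 8*w + 2*y^2 + y*(5*w + 1) - 1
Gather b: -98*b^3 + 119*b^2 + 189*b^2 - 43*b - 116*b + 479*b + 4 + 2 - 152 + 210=-98*b^3 + 308*b^2 + 320*b + 64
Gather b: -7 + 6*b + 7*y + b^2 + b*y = b^2 + b*(y + 6) + 7*y - 7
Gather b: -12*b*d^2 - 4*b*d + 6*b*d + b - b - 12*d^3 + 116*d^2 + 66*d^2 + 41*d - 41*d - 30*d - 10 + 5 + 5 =b*(-12*d^2 + 2*d) - 12*d^3 + 182*d^2 - 30*d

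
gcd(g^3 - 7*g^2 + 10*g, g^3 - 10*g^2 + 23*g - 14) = g - 2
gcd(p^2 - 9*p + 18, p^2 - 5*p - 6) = p - 6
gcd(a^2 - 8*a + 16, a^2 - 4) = 1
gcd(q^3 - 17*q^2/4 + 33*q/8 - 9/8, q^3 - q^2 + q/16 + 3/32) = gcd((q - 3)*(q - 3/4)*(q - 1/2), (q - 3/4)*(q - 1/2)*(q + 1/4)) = q^2 - 5*q/4 + 3/8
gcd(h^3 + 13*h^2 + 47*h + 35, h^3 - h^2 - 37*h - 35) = h^2 + 6*h + 5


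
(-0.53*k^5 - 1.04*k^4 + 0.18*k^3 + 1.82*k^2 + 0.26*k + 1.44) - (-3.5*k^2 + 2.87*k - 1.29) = -0.53*k^5 - 1.04*k^4 + 0.18*k^3 + 5.32*k^2 - 2.61*k + 2.73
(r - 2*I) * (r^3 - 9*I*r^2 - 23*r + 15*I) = r^4 - 11*I*r^3 - 41*r^2 + 61*I*r + 30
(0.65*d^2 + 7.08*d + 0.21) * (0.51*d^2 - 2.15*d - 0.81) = 0.3315*d^4 + 2.2133*d^3 - 15.6414*d^2 - 6.1863*d - 0.1701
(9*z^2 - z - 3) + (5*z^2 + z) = 14*z^2 - 3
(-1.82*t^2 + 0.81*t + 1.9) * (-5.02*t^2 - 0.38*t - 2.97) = 9.1364*t^4 - 3.3746*t^3 - 4.4404*t^2 - 3.1277*t - 5.643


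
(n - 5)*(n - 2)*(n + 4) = n^3 - 3*n^2 - 18*n + 40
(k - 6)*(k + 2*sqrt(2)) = k^2 - 6*k + 2*sqrt(2)*k - 12*sqrt(2)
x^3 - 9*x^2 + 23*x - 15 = (x - 5)*(x - 3)*(x - 1)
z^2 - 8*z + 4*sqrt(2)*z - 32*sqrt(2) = (z - 8)*(z + 4*sqrt(2))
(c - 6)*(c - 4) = c^2 - 10*c + 24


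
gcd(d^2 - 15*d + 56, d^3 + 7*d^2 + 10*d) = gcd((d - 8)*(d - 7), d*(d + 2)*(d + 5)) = 1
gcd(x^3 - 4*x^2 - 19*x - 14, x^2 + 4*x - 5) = 1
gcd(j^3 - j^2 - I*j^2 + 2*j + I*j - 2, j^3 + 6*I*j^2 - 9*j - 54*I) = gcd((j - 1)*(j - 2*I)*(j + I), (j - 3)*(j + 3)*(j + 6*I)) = 1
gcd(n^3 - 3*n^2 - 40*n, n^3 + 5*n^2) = n^2 + 5*n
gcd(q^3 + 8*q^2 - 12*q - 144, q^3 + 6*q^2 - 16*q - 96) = q^2 + 2*q - 24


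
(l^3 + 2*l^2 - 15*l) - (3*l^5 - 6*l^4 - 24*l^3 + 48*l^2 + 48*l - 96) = -3*l^5 + 6*l^4 + 25*l^3 - 46*l^2 - 63*l + 96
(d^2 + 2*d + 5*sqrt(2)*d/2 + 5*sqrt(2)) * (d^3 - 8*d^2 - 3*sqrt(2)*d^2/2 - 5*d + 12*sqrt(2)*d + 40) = d^5 - 6*d^4 + sqrt(2)*d^4 - 57*d^3/2 - 6*sqrt(2)*d^3 - 57*sqrt(2)*d^2/2 + 75*d^2 + 75*sqrt(2)*d + 200*d + 200*sqrt(2)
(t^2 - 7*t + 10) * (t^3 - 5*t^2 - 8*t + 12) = t^5 - 12*t^4 + 37*t^3 + 18*t^2 - 164*t + 120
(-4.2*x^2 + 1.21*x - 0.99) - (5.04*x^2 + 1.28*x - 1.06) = -9.24*x^2 - 0.0700000000000001*x + 0.0700000000000001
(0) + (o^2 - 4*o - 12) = o^2 - 4*o - 12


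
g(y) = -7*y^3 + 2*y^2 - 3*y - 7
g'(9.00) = -1668.00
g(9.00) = -4975.00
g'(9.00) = -1668.00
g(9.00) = -4975.00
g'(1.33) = -34.83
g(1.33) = -23.92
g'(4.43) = -397.40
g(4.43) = -589.61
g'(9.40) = -1820.96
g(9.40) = -5672.57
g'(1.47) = -42.50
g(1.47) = -29.32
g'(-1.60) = -63.16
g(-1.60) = 31.59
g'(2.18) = -94.08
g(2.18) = -76.56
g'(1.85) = -67.47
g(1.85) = -50.03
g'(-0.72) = -16.77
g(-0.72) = -1.19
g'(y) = -21*y^2 + 4*y - 3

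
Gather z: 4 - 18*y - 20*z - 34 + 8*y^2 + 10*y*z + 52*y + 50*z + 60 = 8*y^2 + 34*y + z*(10*y + 30) + 30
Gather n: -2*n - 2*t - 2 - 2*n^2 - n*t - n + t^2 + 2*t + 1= -2*n^2 + n*(-t - 3) + t^2 - 1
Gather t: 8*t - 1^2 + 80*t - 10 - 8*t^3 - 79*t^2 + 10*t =-8*t^3 - 79*t^2 + 98*t - 11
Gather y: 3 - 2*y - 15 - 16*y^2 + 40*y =-16*y^2 + 38*y - 12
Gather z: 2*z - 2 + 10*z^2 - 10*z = 10*z^2 - 8*z - 2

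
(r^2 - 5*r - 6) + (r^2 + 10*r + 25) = 2*r^2 + 5*r + 19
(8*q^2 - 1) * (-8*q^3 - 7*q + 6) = -64*q^5 - 48*q^3 + 48*q^2 + 7*q - 6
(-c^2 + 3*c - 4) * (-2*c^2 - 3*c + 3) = 2*c^4 - 3*c^3 - 4*c^2 + 21*c - 12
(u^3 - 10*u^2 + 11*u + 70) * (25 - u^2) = -u^5 + 10*u^4 + 14*u^3 - 320*u^2 + 275*u + 1750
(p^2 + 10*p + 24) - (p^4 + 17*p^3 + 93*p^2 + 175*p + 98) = -p^4 - 17*p^3 - 92*p^2 - 165*p - 74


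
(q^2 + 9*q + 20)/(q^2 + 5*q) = (q + 4)/q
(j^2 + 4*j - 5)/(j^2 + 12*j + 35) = (j - 1)/(j + 7)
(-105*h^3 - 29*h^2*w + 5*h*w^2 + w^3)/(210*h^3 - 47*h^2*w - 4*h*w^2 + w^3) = (3*h + w)/(-6*h + w)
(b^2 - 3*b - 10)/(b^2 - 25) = (b + 2)/(b + 5)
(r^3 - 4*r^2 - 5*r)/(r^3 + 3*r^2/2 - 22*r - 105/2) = 2*r*(r + 1)/(2*r^2 + 13*r + 21)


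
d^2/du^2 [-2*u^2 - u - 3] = -4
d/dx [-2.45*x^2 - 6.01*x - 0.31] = -4.9*x - 6.01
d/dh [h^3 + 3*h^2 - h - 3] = 3*h^2 + 6*h - 1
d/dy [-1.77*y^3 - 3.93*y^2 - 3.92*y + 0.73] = -5.31*y^2 - 7.86*y - 3.92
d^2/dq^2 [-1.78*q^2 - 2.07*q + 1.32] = -3.56000000000000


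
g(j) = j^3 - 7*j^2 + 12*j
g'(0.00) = 12.00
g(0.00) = 0.00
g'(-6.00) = 204.00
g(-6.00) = -540.00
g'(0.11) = 10.50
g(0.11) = 1.24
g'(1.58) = -2.63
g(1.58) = 5.43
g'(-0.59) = 21.30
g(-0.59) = -9.72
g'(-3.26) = 89.52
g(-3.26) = -148.16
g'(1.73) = -3.24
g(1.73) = 4.99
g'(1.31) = -1.19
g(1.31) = 5.96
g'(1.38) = -1.61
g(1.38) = 5.86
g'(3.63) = 0.71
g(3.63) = -0.85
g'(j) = 3*j^2 - 14*j + 12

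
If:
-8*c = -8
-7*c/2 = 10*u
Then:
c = 1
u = -7/20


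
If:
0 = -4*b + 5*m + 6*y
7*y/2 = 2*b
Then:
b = 7*y/4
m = y/5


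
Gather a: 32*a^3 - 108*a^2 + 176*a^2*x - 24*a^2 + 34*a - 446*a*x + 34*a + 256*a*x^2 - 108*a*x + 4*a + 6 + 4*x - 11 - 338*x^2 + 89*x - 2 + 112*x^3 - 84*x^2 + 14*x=32*a^3 + a^2*(176*x - 132) + a*(256*x^2 - 554*x + 72) + 112*x^3 - 422*x^2 + 107*x - 7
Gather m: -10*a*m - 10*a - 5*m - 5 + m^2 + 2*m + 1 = -10*a + m^2 + m*(-10*a - 3) - 4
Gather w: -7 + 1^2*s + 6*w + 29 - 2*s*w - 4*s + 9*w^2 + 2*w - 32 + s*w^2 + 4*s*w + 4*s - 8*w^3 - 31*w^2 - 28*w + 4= s - 8*w^3 + w^2*(s - 22) + w*(2*s - 20) - 6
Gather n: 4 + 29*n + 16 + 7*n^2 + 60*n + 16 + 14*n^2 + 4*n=21*n^2 + 93*n + 36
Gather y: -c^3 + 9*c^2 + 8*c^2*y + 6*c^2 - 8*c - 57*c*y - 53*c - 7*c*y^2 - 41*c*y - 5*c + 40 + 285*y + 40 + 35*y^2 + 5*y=-c^3 + 15*c^2 - 66*c + y^2*(35 - 7*c) + y*(8*c^2 - 98*c + 290) + 80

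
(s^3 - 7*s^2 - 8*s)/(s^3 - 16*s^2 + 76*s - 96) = s*(s + 1)/(s^2 - 8*s + 12)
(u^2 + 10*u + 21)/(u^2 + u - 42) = (u + 3)/(u - 6)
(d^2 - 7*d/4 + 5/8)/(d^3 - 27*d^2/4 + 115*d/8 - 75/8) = (2*d - 1)/(2*d^2 - 11*d + 15)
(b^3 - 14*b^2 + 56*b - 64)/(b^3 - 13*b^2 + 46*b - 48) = (b - 4)/(b - 3)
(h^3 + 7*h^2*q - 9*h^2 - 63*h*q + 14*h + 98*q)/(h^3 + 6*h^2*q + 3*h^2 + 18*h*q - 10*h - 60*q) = (h^2 + 7*h*q - 7*h - 49*q)/(h^2 + 6*h*q + 5*h + 30*q)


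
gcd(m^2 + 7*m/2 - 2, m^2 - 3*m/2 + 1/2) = m - 1/2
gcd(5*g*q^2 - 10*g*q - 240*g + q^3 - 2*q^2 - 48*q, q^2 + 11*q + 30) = q + 6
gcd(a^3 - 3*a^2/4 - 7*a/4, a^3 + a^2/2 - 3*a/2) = a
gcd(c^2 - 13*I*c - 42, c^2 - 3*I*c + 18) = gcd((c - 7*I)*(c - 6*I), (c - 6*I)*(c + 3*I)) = c - 6*I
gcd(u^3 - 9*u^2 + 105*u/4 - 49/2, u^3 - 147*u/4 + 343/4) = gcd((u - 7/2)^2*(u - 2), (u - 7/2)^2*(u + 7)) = u^2 - 7*u + 49/4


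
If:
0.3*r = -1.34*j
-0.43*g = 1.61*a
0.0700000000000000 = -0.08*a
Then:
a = -0.88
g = 3.28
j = -0.223880597014925*r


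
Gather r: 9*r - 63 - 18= 9*r - 81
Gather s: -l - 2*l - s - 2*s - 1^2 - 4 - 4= -3*l - 3*s - 9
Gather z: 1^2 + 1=2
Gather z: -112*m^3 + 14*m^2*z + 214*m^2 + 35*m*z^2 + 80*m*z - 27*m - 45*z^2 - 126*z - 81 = -112*m^3 + 214*m^2 - 27*m + z^2*(35*m - 45) + z*(14*m^2 + 80*m - 126) - 81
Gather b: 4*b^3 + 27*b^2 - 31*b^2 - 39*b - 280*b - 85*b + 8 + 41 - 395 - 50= 4*b^3 - 4*b^2 - 404*b - 396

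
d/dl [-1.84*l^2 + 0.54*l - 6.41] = 0.54 - 3.68*l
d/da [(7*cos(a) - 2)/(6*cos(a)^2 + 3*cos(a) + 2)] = 2*(21*cos(a)^2 - 12*cos(a) - 10)*sin(a)/(-6*sin(a)^2 + 3*cos(a) + 8)^2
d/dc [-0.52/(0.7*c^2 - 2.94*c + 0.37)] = (0.728*c - 1.5288)/(0.7*c^2 - 2.94*c + 0.37)^2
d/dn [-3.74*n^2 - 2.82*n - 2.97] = -7.48*n - 2.82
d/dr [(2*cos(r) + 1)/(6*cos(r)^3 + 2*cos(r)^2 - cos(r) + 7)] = (22*cos(r) + 11*cos(2*r) + 6*cos(3*r) - 4)*sin(r)/(6*cos(r)^3 + 2*cos(r)^2 - cos(r) + 7)^2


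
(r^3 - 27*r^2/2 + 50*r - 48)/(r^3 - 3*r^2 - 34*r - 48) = (r^2 - 11*r/2 + 6)/(r^2 + 5*r + 6)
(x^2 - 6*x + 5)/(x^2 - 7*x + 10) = (x - 1)/(x - 2)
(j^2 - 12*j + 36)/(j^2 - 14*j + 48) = (j - 6)/(j - 8)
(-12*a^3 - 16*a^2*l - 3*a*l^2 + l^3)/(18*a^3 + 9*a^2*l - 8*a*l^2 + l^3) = (-2*a - l)/(3*a - l)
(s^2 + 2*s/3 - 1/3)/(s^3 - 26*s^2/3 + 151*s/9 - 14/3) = 3*(s + 1)/(3*s^2 - 25*s + 42)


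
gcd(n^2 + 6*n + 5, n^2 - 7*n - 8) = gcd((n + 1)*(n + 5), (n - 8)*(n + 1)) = n + 1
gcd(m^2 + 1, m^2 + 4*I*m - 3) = m + I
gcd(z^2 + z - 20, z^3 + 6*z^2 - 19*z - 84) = z - 4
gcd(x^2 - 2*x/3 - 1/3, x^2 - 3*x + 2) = x - 1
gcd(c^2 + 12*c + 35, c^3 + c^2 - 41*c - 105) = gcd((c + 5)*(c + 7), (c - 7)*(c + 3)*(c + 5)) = c + 5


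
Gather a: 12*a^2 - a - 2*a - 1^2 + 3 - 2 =12*a^2 - 3*a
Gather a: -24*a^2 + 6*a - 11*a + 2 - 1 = -24*a^2 - 5*a + 1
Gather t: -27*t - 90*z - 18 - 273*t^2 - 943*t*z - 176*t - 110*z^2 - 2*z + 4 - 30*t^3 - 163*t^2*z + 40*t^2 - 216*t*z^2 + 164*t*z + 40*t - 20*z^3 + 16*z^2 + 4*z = -30*t^3 + t^2*(-163*z - 233) + t*(-216*z^2 - 779*z - 163) - 20*z^3 - 94*z^2 - 88*z - 14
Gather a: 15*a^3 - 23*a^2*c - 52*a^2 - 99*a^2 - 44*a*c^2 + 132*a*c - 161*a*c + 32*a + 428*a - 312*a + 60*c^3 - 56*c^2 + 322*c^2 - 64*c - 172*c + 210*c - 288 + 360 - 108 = 15*a^3 + a^2*(-23*c - 151) + a*(-44*c^2 - 29*c + 148) + 60*c^3 + 266*c^2 - 26*c - 36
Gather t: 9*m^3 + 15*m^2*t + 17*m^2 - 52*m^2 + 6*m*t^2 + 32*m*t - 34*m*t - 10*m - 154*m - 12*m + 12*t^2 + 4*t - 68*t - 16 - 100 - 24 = 9*m^3 - 35*m^2 - 176*m + t^2*(6*m + 12) + t*(15*m^2 - 2*m - 64) - 140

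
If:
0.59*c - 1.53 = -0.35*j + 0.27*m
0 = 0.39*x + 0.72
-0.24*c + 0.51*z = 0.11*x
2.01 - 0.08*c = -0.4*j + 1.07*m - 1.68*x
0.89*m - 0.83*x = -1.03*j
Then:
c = 2.20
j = -0.35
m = -1.32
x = -1.85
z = 0.64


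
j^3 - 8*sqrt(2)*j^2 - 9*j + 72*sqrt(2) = (j - 3)*(j + 3)*(j - 8*sqrt(2))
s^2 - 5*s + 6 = (s - 3)*(s - 2)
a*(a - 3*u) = a^2 - 3*a*u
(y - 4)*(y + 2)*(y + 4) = y^3 + 2*y^2 - 16*y - 32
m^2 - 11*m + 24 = (m - 8)*(m - 3)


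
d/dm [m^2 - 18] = 2*m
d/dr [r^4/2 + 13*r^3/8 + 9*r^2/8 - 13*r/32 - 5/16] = 2*r^3 + 39*r^2/8 + 9*r/4 - 13/32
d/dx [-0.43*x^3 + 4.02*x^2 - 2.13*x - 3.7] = -1.29*x^2 + 8.04*x - 2.13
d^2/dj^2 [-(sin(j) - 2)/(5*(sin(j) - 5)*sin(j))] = (sin(j)^2 - 3*sin(j) + 28 - 38/sin(j) - 60/sin(j)^2 + 100/sin(j)^3)/(5*(sin(j) - 5)^3)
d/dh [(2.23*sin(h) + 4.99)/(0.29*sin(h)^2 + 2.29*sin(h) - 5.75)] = (-2.8942*sin(h) + 0.32335*cos(2*h) - 24.57295)*cos(h)/(0.29*sin(h)^2 + 2.29*sin(h) - 5.75)^2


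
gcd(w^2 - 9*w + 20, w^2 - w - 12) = w - 4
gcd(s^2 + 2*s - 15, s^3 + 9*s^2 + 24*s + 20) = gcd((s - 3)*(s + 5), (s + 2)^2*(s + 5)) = s + 5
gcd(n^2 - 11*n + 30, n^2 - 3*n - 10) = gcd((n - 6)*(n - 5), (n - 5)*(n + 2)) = n - 5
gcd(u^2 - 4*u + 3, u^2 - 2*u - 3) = u - 3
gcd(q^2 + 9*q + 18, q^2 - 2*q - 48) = q + 6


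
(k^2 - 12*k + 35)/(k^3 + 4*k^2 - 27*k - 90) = (k - 7)/(k^2 + 9*k + 18)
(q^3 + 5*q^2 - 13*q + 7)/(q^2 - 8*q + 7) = (q^2 + 6*q - 7)/(q - 7)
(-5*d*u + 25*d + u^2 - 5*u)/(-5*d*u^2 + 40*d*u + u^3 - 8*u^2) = (u - 5)/(u*(u - 8))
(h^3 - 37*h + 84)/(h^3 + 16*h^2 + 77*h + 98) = (h^2 - 7*h + 12)/(h^2 + 9*h + 14)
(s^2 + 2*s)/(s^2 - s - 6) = s/(s - 3)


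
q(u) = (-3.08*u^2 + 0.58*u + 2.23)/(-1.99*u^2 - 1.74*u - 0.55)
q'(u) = (0.58 - 6.16*u)/(-1.99*u^2 - 1.74*u - 0.55) + (3.98*u + 1.74)*(-3.08*u^2 + 0.58*u + 2.23)/(-1.99*u^2 - 1.74*u - 0.55)^2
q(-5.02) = 1.87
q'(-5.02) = 0.06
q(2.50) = 0.90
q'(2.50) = 0.25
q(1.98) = 0.74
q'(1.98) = 0.38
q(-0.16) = -6.38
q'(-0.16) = 16.97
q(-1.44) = 2.30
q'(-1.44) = -0.13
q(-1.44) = 2.30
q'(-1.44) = -0.13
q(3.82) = 1.12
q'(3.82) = 0.11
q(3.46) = 1.07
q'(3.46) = 0.13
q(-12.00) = 1.68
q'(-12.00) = 0.01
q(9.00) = 1.36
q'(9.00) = 0.02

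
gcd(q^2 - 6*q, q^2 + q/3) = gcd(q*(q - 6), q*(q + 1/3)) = q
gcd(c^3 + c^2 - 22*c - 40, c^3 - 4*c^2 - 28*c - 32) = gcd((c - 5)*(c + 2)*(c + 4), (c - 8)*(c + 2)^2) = c + 2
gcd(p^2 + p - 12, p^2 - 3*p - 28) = p + 4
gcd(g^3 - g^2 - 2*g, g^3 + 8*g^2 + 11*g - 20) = 1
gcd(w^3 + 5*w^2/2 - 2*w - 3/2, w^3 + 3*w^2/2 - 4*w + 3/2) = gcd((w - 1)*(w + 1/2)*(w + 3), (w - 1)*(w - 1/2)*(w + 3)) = w^2 + 2*w - 3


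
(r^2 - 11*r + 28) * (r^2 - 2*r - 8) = r^4 - 13*r^3 + 42*r^2 + 32*r - 224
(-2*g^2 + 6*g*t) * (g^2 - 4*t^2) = -2*g^4 + 6*g^3*t + 8*g^2*t^2 - 24*g*t^3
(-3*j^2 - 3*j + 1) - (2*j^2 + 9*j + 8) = -5*j^2 - 12*j - 7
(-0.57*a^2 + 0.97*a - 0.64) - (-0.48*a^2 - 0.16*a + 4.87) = -0.09*a^2 + 1.13*a - 5.51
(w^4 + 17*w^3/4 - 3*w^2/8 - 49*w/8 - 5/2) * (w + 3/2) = w^5 + 23*w^4/4 + 6*w^3 - 107*w^2/16 - 187*w/16 - 15/4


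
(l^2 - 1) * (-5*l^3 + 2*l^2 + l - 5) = -5*l^5 + 2*l^4 + 6*l^3 - 7*l^2 - l + 5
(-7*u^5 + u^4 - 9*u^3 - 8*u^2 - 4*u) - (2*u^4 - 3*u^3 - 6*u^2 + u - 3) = -7*u^5 - u^4 - 6*u^3 - 2*u^2 - 5*u + 3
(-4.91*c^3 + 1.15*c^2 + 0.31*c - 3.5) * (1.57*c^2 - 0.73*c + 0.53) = -7.7087*c^5 + 5.3898*c^4 - 2.9551*c^3 - 5.1118*c^2 + 2.7193*c - 1.855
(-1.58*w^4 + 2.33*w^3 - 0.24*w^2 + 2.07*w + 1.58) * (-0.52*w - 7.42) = 0.8216*w^5 + 10.512*w^4 - 17.1638*w^3 + 0.7044*w^2 - 16.181*w - 11.7236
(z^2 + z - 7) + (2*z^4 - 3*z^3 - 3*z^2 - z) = 2*z^4 - 3*z^3 - 2*z^2 - 7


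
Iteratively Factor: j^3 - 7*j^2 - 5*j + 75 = (j - 5)*(j^2 - 2*j - 15) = (j - 5)^2*(j + 3)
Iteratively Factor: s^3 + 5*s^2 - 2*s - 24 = (s + 3)*(s^2 + 2*s - 8) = (s - 2)*(s + 3)*(s + 4)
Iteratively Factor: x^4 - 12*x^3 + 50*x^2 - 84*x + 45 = (x - 5)*(x^3 - 7*x^2 + 15*x - 9) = (x - 5)*(x - 3)*(x^2 - 4*x + 3) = (x - 5)*(x - 3)*(x - 1)*(x - 3)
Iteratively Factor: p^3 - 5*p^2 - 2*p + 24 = (p - 3)*(p^2 - 2*p - 8) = (p - 3)*(p + 2)*(p - 4)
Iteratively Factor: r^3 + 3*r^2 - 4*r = (r + 4)*(r^2 - r) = r*(r + 4)*(r - 1)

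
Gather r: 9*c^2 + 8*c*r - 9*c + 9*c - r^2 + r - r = 9*c^2 + 8*c*r - r^2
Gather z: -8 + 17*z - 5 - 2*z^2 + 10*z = -2*z^2 + 27*z - 13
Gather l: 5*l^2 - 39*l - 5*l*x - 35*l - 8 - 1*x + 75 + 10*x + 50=5*l^2 + l*(-5*x - 74) + 9*x + 117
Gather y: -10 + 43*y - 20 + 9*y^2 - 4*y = 9*y^2 + 39*y - 30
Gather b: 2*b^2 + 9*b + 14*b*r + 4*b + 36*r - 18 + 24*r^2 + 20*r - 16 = 2*b^2 + b*(14*r + 13) + 24*r^2 + 56*r - 34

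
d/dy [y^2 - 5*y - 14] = 2*y - 5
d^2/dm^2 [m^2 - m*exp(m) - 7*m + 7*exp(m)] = -m*exp(m) + 5*exp(m) + 2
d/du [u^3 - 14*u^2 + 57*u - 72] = 3*u^2 - 28*u + 57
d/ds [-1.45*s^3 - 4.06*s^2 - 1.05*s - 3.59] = -4.35*s^2 - 8.12*s - 1.05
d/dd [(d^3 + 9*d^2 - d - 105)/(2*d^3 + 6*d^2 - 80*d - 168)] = 3*(-d^2 + d - 14)/(d^4 - 8*d^3 - 8*d^2 + 96*d + 144)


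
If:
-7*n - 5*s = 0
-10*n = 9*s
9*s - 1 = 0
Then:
No Solution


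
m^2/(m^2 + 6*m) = m/(m + 6)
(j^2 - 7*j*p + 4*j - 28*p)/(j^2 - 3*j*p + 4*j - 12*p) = (-j + 7*p)/(-j + 3*p)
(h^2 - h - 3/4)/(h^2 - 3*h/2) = (h + 1/2)/h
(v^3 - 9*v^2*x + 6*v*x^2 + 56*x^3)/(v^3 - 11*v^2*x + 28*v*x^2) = (v + 2*x)/v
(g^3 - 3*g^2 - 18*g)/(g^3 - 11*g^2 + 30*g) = (g + 3)/(g - 5)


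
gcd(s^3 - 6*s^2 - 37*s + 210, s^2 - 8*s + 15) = s - 5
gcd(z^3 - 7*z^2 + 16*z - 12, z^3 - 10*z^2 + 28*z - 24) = z^2 - 4*z + 4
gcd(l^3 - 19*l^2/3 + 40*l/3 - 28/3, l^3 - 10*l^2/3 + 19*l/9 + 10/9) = l - 2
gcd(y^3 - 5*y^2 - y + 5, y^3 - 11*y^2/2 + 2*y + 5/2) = y^2 - 6*y + 5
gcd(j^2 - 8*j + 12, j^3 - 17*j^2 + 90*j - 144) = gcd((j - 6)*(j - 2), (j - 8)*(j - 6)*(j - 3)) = j - 6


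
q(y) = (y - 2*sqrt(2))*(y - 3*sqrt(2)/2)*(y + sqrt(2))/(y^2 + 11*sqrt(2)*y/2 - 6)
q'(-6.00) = -13.96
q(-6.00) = 19.72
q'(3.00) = 0.17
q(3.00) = 0.03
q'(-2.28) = -1.47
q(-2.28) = 1.05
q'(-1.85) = -1.20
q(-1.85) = 0.48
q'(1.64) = -0.70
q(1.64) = 0.18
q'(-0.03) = -1.57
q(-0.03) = -1.37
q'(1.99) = -0.26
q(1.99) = 0.03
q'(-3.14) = -2.28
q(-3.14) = 2.64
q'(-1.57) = -1.06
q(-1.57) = 0.16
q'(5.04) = 0.46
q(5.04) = 0.71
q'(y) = (-2*y - 11*sqrt(2)/2)*(y - 2*sqrt(2))*(y - 3*sqrt(2)/2)*(y + sqrt(2))/(y^2 + 11*sqrt(2)*y/2 - 6)^2 + (y - 2*sqrt(2))*(y - 3*sqrt(2)/2)/(y^2 + 11*sqrt(2)*y/2 - 6) + (y - 2*sqrt(2))*(y + sqrt(2))/(y^2 + 11*sqrt(2)*y/2 - 6) + (y - 3*sqrt(2)/2)*(y + sqrt(2))/(y^2 + 11*sqrt(2)*y/2 - 6)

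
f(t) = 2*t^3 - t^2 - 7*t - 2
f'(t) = 6*t^2 - 2*t - 7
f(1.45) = -8.16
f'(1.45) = 2.72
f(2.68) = 10.56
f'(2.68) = 30.73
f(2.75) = 12.78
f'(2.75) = 32.88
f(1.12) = -8.28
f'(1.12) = -1.71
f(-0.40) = 0.51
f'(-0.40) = -5.24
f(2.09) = -2.74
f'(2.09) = 15.03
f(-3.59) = -82.29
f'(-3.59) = 77.51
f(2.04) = -3.46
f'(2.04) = 13.89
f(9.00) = 1312.00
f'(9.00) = 461.00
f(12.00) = 3226.00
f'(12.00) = 833.00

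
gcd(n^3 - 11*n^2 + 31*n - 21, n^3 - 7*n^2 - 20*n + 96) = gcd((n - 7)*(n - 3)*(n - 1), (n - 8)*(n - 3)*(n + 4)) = n - 3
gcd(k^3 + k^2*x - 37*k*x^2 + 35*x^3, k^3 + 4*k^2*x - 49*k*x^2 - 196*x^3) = k + 7*x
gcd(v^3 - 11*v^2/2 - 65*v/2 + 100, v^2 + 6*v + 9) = 1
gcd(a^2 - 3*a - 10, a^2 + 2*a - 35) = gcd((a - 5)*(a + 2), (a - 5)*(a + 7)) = a - 5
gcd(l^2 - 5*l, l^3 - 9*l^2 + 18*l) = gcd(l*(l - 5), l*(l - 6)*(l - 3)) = l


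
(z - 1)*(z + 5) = z^2 + 4*z - 5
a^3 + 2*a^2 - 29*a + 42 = (a - 3)*(a - 2)*(a + 7)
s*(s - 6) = s^2 - 6*s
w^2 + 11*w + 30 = (w + 5)*(w + 6)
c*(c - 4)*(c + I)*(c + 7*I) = c^4 - 4*c^3 + 8*I*c^3 - 7*c^2 - 32*I*c^2 + 28*c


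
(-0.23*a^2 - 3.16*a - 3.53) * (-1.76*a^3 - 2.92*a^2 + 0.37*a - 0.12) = 0.4048*a^5 + 6.2332*a^4 + 15.3549*a^3 + 9.166*a^2 - 0.9269*a + 0.4236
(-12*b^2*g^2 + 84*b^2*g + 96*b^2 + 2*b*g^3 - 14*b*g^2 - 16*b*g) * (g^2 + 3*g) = -12*b^2*g^4 + 48*b^2*g^3 + 348*b^2*g^2 + 288*b^2*g + 2*b*g^5 - 8*b*g^4 - 58*b*g^3 - 48*b*g^2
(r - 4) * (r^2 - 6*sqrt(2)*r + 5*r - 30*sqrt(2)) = r^3 - 6*sqrt(2)*r^2 + r^2 - 20*r - 6*sqrt(2)*r + 120*sqrt(2)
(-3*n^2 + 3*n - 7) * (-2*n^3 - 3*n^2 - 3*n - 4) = 6*n^5 + 3*n^4 + 14*n^3 + 24*n^2 + 9*n + 28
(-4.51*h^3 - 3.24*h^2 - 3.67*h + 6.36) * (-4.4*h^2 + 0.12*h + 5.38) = 19.844*h^5 + 13.7148*h^4 - 8.5046*h^3 - 45.8556*h^2 - 18.9814*h + 34.2168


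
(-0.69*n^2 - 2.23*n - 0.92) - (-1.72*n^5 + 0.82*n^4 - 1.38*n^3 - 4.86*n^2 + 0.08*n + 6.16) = 1.72*n^5 - 0.82*n^4 + 1.38*n^3 + 4.17*n^2 - 2.31*n - 7.08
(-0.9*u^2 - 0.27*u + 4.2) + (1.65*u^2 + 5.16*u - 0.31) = 0.75*u^2 + 4.89*u + 3.89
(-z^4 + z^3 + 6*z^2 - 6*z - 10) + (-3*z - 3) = -z^4 + z^3 + 6*z^2 - 9*z - 13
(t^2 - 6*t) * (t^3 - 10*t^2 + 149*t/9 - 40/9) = t^5 - 16*t^4 + 689*t^3/9 - 934*t^2/9 + 80*t/3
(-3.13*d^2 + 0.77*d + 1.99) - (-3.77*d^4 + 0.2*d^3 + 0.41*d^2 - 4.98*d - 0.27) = 3.77*d^4 - 0.2*d^3 - 3.54*d^2 + 5.75*d + 2.26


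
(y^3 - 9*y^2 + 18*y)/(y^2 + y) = (y^2 - 9*y + 18)/(y + 1)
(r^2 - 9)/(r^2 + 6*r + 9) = (r - 3)/(r + 3)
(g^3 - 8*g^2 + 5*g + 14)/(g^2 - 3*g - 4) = (g^2 - 9*g + 14)/(g - 4)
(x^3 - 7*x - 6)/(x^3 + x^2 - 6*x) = (x^3 - 7*x - 6)/(x*(x^2 + x - 6))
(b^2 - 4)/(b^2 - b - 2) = (b + 2)/(b + 1)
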